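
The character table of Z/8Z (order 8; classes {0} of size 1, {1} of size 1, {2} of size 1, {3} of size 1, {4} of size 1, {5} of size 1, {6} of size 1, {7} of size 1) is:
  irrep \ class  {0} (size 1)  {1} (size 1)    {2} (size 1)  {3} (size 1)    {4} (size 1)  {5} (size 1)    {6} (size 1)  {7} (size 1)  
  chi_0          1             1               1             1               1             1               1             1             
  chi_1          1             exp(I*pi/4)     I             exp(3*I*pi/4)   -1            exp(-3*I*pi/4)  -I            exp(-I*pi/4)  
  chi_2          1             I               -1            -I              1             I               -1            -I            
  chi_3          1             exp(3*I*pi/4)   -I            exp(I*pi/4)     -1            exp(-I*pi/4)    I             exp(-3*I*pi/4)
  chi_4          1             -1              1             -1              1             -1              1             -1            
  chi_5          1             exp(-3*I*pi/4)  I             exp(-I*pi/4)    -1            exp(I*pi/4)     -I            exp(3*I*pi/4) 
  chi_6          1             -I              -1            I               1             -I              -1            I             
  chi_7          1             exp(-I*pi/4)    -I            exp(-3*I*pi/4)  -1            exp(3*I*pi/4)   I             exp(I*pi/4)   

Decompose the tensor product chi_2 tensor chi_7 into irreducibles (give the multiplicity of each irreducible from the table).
chi_2 tensor chi_7 = chi_1 (all other irreducibles have multiplicity 0).

Reasoning: The character of a tensor product is the pointwise product (chi_2 * chi_7)(C) = chi_2(C) * chi_7(C):
  {0}: (1)*(1), {1}: (I)*(exp(-I*pi/4)), {2}: (-1)*(-I), {3}: (-I)*(exp(-3*I*pi/4)), {4}: (1)*(-1), {5}: (I)*(exp(3*I*pi/4)), {6}: (-1)*(I), {7}: (-I)*(exp(I*pi/4))
so (chi_2 * chi_7) takes values
  {0} -> 1, {1} -> exp(I*pi/4), {2} -> I, {3} -> -exp(-I*pi/4), {4} -> -1, {5} -> exp(-3*I*pi/4), {6} -> -I, {7} -> -exp(3*I*pi/4).
Now take the inner product of this character with each irreducible chi from the table, <chi_2*chi_7, chi> = (1/8) sum_C |C| (chi_2*chi_7)(C) conj(chi(C)):
  <chi_2*chi_7, chi_0> = (1/8)[1*(1)*conj(1) + 1*(exp(I*pi/4))*conj(1) + 1*(I)*conj(1) + 1*(-exp(-I*pi/4))*conj(1) + 1*(-1)*conj(1) + 1*(exp(-3*I*pi/4))*conj(1) + 1*(-I)*conj(1) + 1*(-exp(3*I*pi/4))*conj(1)]
      = (1/8)[(1) + (exp(I*pi/4)) + (I) + (-exp(-I*pi/4)) + (-1) + (exp(-3*I*pi/4)) + (-I) + (-exp(3*I*pi/4))] = 0/8 = 0
  <chi_2*chi_7, chi_1> = (1/8)[1*(1)*conj(1) + 1*(exp(I*pi/4))*conj(exp(I*pi/4)) + 1*(I)*conj(I) + 1*(-exp(-I*pi/4))*conj(exp(3*I*pi/4)) + 1*(-1)*conj(-1) + 1*(exp(-3*I*pi/4))*conj(exp(-3*I*pi/4)) + 1*(-I)*conj(-I) + 1*(-exp(3*I*pi/4))*conj(exp(-I*pi/4))]
      = (1/8)[(1) + (1) + (1) + (1) + (1) + (1) + (1) + (1)] = 8/8 = 1
  <chi_2*chi_7, chi_2> = (1/8)[1*(1)*conj(1) + 1*(exp(I*pi/4))*conj(I) + 1*(I)*conj(-1) + 1*(-exp(-I*pi/4))*conj(-I) + 1*(-1)*conj(1) + 1*(exp(-3*I*pi/4))*conj(I) + 1*(-I)*conj(-1) + 1*(-exp(3*I*pi/4))*conj(-I)]
      = (1/8)[(1) + (-exp(3*I*pi/4)) + (-I) + (-exp(I*pi/4)) + (-1) + (-exp(-I*pi/4)) + (I) + (-exp(-3*I*pi/4))] = 0/8 = 0
  <chi_2*chi_7, chi_3> = (1/8)[1*(1)*conj(1) + 1*(exp(I*pi/4))*conj(exp(3*I*pi/4)) + 1*(I)*conj(-I) + 1*(-exp(-I*pi/4))*conj(exp(I*pi/4)) + 1*(-1)*conj(-1) + 1*(exp(-3*I*pi/4))*conj(exp(-I*pi/4)) + 1*(-I)*conj(I) + 1*(-exp(3*I*pi/4))*conj(exp(-3*I*pi/4))]
      = (1/8)[(1) + (-I) + (-1) + (I) + (1) + (-I) + (-1) + (I)] = 0/8 = 0
  <chi_2*chi_7, chi_4> = (1/8)[1*(1)*conj(1) + 1*(exp(I*pi/4))*conj(-1) + 1*(I)*conj(1) + 1*(-exp(-I*pi/4))*conj(-1) + 1*(-1)*conj(1) + 1*(exp(-3*I*pi/4))*conj(-1) + 1*(-I)*conj(1) + 1*(-exp(3*I*pi/4))*conj(-1)]
      = (1/8)[(1) + (-exp(I*pi/4)) + (I) + (exp(-I*pi/4)) + (-1) + (-exp(-3*I*pi/4)) + (-I) + (exp(3*I*pi/4))] = 0/8 = 0
  <chi_2*chi_7, chi_5> = (1/8)[1*(1)*conj(1) + 1*(exp(I*pi/4))*conj(exp(-3*I*pi/4)) + 1*(I)*conj(I) + 1*(-exp(-I*pi/4))*conj(exp(-I*pi/4)) + 1*(-1)*conj(-1) + 1*(exp(-3*I*pi/4))*conj(exp(I*pi/4)) + 1*(-I)*conj(-I) + 1*(-exp(3*I*pi/4))*conj(exp(3*I*pi/4))]
      = (1/8)[(1) + (-1) + (1) + (-1) + (1) + (-1) + (1) + (-1)] = 0/8 = 0
  <chi_2*chi_7, chi_6> = (1/8)[1*(1)*conj(1) + 1*(exp(I*pi/4))*conj(-I) + 1*(I)*conj(-1) + 1*(-exp(-I*pi/4))*conj(I) + 1*(-1)*conj(1) + 1*(exp(-3*I*pi/4))*conj(-I) + 1*(-I)*conj(-1) + 1*(-exp(3*I*pi/4))*conj(I)]
      = (1/8)[(1) + (exp(3*I*pi/4)) + (-I) + (exp(I*pi/4)) + (-1) + (exp(-I*pi/4)) + (I) + (exp(-3*I*pi/4))] = 0/8 = 0
  <chi_2*chi_7, chi_7> = (1/8)[1*(1)*conj(1) + 1*(exp(I*pi/4))*conj(exp(-I*pi/4)) + 1*(I)*conj(-I) + 1*(-exp(-I*pi/4))*conj(exp(-3*I*pi/4)) + 1*(-1)*conj(-1) + 1*(exp(-3*I*pi/4))*conj(exp(3*I*pi/4)) + 1*(-I)*conj(I) + 1*(-exp(3*I*pi/4))*conj(exp(I*pi/4))]
      = (1/8)[(1) + (I) + (-1) + (-I) + (1) + (I) + (-1) + (-I)] = 0/8 = 0
(Exp terms are combined using exp(i*s)*conj(exp(i*t)) = exp(i*(s-t)), and sums of them are collapsed using the identity that for every m > 1 the m distinct m-th roots of unity sum to 0, e.g. 1 + exp(2*I*pi/3) + exp(-2*I*pi/3) = 0.)
Hence the multiplicities are chi_1: 1. Dimension check: dim(chi_2)*dim(chi_7) = 1*1 = 1 and sum (mult * dim) = 1*1 = 1.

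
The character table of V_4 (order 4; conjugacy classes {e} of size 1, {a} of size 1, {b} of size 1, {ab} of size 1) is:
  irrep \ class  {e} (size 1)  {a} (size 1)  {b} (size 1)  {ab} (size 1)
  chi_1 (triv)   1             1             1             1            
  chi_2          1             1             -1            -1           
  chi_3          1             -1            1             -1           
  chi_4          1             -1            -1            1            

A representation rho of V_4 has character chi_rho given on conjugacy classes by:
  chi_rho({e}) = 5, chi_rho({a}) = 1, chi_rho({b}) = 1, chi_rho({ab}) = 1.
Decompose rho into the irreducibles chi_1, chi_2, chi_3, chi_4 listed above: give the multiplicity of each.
Multiplicities: chi_1: 2, chi_2: 1, chi_3: 1, chi_4: 1.

Reasoning: Use <chi_rho, chi> = (1/|G|) sum_C |C| * chi_rho(C) * conj(chi(C)) with |G| = 4 for each irreducible chi in the table:
  <chi_rho, chi_1> = (1/4)[1*(5)*conj(1) + 1*(1)*conj(1) + 1*(1)*conj(1) + 1*(1)*conj(1)]
      = (1/4)[(5) + (1) + (1) + (1)] = 8/4 = 2
  <chi_rho, chi_2> = (1/4)[1*(5)*conj(1) + 1*(1)*conj(1) + 1*(1)*conj(-1) + 1*(1)*conj(-1)]
      = (1/4)[(5) + (1) + (-1) + (-1)] = 4/4 = 1
  <chi_rho, chi_3> = (1/4)[1*(5)*conj(1) + 1*(1)*conj(-1) + 1*(1)*conj(1) + 1*(1)*conj(-1)]
      = (1/4)[(5) + (-1) + (1) + (-1)] = 4/4 = 1
  <chi_rho, chi_4> = (1/4)[1*(5)*conj(1) + 1*(1)*conj(-1) + 1*(1)*conj(-1) + 1*(1)*conj(1)]
      = (1/4)[(5) + (-1) + (-1) + (1)] = 4/4 = 1
Dimension check: dim(rho) = sum (mult * dim) = 2*1 + 1*1 + 1*1 + 1*1 = 5 = chi_rho(e) = 5.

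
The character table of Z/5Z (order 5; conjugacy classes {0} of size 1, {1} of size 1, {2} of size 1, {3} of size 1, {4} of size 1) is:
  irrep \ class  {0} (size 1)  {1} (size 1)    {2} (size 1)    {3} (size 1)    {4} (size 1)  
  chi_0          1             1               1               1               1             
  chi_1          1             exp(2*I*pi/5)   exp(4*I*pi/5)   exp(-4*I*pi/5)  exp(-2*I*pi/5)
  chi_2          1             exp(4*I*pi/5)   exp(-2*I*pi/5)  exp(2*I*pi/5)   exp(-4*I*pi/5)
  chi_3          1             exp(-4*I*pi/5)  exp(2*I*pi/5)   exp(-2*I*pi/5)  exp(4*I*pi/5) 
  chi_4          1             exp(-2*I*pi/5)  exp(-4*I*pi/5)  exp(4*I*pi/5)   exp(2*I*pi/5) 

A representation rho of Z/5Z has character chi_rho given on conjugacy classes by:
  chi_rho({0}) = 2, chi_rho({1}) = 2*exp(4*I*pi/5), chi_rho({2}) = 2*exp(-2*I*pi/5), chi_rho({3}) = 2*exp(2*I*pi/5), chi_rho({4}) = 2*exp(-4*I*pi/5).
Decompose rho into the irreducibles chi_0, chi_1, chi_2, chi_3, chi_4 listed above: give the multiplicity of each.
Multiplicities: chi_0: 0, chi_1: 0, chi_2: 2, chi_3: 0, chi_4: 0.

Solution. Use <chi_rho, chi> = (1/|G|) sum_C |C| * chi_rho(C) * conj(chi(C)) with |G| = 5 for each irreducible chi in the table:
  <chi_rho, chi_0> = (1/5)[1*(2)*conj(1) + 1*(2*exp(4*I*pi/5))*conj(1) + 1*(2*exp(-2*I*pi/5))*conj(1) + 1*(2*exp(2*I*pi/5))*conj(1) + 1*(2*exp(-4*I*pi/5))*conj(1)]
      = (1/5)[(2) + (2*exp(4*I*pi/5)) + (2*exp(-2*I*pi/5)) + (2*exp(2*I*pi/5)) + (2*exp(-4*I*pi/5))] = 0/5 = 0
  <chi_rho, chi_1> = (1/5)[1*(2)*conj(1) + 1*(2*exp(4*I*pi/5))*conj(exp(2*I*pi/5)) + 1*(2*exp(-2*I*pi/5))*conj(exp(4*I*pi/5)) + 1*(2*exp(2*I*pi/5))*conj(exp(-4*I*pi/5)) + 1*(2*exp(-4*I*pi/5))*conj(exp(-2*I*pi/5))]
      = (1/5)[(2) + (2*exp(2*I*pi/5)) + (2*exp(4*I*pi/5)) + (2*exp(-4*I*pi/5)) + (2*exp(-2*I*pi/5))] = 0/5 = 0
  <chi_rho, chi_2> = (1/5)[1*(2)*conj(1) + 1*(2*exp(4*I*pi/5))*conj(exp(4*I*pi/5)) + 1*(2*exp(-2*I*pi/5))*conj(exp(-2*I*pi/5)) + 1*(2*exp(2*I*pi/5))*conj(exp(2*I*pi/5)) + 1*(2*exp(-4*I*pi/5))*conj(exp(-4*I*pi/5))]
      = (1/5)[(2) + (2) + (2) + (2) + (2)] = 10/5 = 2
  <chi_rho, chi_3> = (1/5)[1*(2)*conj(1) + 1*(2*exp(4*I*pi/5))*conj(exp(-4*I*pi/5)) + 1*(2*exp(-2*I*pi/5))*conj(exp(2*I*pi/5)) + 1*(2*exp(2*I*pi/5))*conj(exp(-2*I*pi/5)) + 1*(2*exp(-4*I*pi/5))*conj(exp(4*I*pi/5))]
      = (1/5)[(2) + (2*exp(-2*I*pi/5)) + (2*exp(-4*I*pi/5)) + (2*exp(4*I*pi/5)) + (2*exp(2*I*pi/5))] = 0/5 = 0
  <chi_rho, chi_4> = (1/5)[1*(2)*conj(1) + 1*(2*exp(4*I*pi/5))*conj(exp(-2*I*pi/5)) + 1*(2*exp(-2*I*pi/5))*conj(exp(-4*I*pi/5)) + 1*(2*exp(2*I*pi/5))*conj(exp(4*I*pi/5)) + 1*(2*exp(-4*I*pi/5))*conj(exp(2*I*pi/5))]
      = (1/5)[(2) + (2*exp(-4*I*pi/5)) + (2*exp(2*I*pi/5)) + (2*exp(-2*I*pi/5)) + (2*exp(4*I*pi/5))] = 0/5 = 0
(Exp terms are combined using exp(i*s)*conj(exp(i*t)) = exp(i*(s-t)), and sums of them are collapsed using the identity that for every m > 1 the m distinct m-th roots of unity sum to 0, e.g. 1 + exp(2*I*pi/3) + exp(-2*I*pi/3) = 0.)
Dimension check: dim(rho) = sum (mult * dim) = 0*1 + 0*1 + 2*1 + 0*1 + 0*1 = 2 = chi_rho(e) = 2.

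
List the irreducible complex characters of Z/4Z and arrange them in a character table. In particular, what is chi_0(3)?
Character table of Z/4Z (irreps indexed chi_0,...,chi_3 with chi_k(m) = zeta_4^(k*m), zeta_4 = exp(2*pi*i/4)):
  irrep \ class  {0} (size 1)  {1} (size 1)  {2} (size 1)  {3} (size 1)
  chi_0          1             1             1             1           
  chi_1          1             I             -1            -I          
  chi_2          1             -1            1             -1          
  chi_3          1             -I            -1            I           

Spot check: chi_0(3) = zeta_4^(0*3) = zeta_4^0 = 1.

Solution. Z/4Z is abelian, so all 4 irreducible complex representations are 1-dimensional. They are given by chi_k(m) = zeta_4^(k*m) for k = 0,...,3. Row orthogonality: sum_m chi_k(m) conj(chi_l(m)) = 4 * [k = l].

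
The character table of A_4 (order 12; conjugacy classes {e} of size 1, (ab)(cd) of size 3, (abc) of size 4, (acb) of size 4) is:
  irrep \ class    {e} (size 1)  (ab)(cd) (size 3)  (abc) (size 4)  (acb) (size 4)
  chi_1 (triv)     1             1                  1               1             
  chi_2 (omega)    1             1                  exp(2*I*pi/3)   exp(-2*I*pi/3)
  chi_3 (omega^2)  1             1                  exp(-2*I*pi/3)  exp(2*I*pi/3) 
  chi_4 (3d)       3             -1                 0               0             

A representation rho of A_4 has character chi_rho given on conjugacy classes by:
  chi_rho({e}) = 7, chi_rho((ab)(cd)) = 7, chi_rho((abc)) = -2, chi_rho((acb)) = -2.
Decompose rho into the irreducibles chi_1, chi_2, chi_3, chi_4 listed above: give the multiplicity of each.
Multiplicities: chi_1: 1, chi_2: 3, chi_3: 3, chi_4: 0.

Proof sketch: Use <chi_rho, chi> = (1/|G|) sum_C |C| * chi_rho(C) * conj(chi(C)) with |G| = 12 for each irreducible chi in the table:
  <chi_rho, chi_1> = (1/12)[1*(7)*conj(1) + 3*(7)*conj(1) + 4*(-2)*conj(1) + 4*(-2)*conj(1)]
      = (1/12)[(7) + (21) + (-8) + (-8)] = 12/12 = 1
  <chi_rho, chi_2> = (1/12)[1*(7)*conj(1) + 3*(7)*conj(1) + 4*(-2)*conj(exp(2*I*pi/3)) + 4*(-2)*conj(exp(-2*I*pi/3))]
      = (1/12)[(7) + (21) + (12 + 4*exp(-2*I*pi/3) + 12*exp(2*I*pi/3)) + (12 + 12*exp(-2*I*pi/3) + 4*exp(2*I*pi/3))] = 36/12 = 3
  <chi_rho, chi_3> = (1/12)[1*(7)*conj(1) + 3*(7)*conj(1) + 4*(-2)*conj(exp(-2*I*pi/3)) + 4*(-2)*conj(exp(2*I*pi/3))]
      = (1/12)[(7) + (21) + (12 + 12*exp(-2*I*pi/3) + 4*exp(2*I*pi/3)) + (12 + 4*exp(-2*I*pi/3) + 12*exp(2*I*pi/3))] = 36/12 = 3
  <chi_rho, chi_4> = (1/12)[1*(7)*conj(3) + 3*(7)*conj(-1) + 4*(-2)*conj(0) + 4*(-2)*conj(0)]
      = (1/12)[(21) + (-21) + (0) + (0)] = 0/12 = 0
(Exp terms are combined using exp(i*s)*conj(exp(i*t)) = exp(i*(s-t)), and sums of them are collapsed using the identity that for every m > 1 the m distinct m-th roots of unity sum to 0, e.g. 1 + exp(2*I*pi/3) + exp(-2*I*pi/3) = 0.)
Dimension check: dim(rho) = sum (mult * dim) = 1*1 + 3*1 + 3*1 + 0*3 = 7 = chi_rho(e) = 7.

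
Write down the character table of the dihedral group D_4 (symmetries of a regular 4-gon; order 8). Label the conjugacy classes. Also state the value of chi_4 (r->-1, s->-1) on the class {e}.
Conjugacy classes: {e} of size 1, {r^2} of size 1, {r^1, r^3} of size 2, {s, sr^2, ...} of size 2, {sr, sr^3, ...} of size 2.
Character table:
  irrep \ class              {e} (size 1)  {r^2} (size 1)  {r^1, r^3} (size 2)  {s, sr^2, ...} (size 2)  {sr, sr^3, ...} (size 2)
  chi_1 (triv)               1             1               1                    1                        1                       
  chi_2 (sign: r->1, s->-1)  1             1               1                    -1                       -1                      
  chi_3 (r->-1, s->1)        1             1               -1                   1                        -1                      
  chi_4 (r->-1, s->-1)       1             1               -1                   -1                       1                       
  chi_5 (2d, j=1)            2             -2              0                    0                        0                       

Spot check: chi_4 (r->-1, s->-1) on {e} = 1.

Argument: D_4 has order 2*4 = 8 with 5 conjugacy classes, hence 5 irreducibles. Sum of squared dims 1 + 1 + 1 + 1 + 4 = 8 = |G|. Linear characters come from the abelianisation; the 2-dimensional irreps have character r^k -> 2*cos(2*pi*j*k/4), reflections -> 0.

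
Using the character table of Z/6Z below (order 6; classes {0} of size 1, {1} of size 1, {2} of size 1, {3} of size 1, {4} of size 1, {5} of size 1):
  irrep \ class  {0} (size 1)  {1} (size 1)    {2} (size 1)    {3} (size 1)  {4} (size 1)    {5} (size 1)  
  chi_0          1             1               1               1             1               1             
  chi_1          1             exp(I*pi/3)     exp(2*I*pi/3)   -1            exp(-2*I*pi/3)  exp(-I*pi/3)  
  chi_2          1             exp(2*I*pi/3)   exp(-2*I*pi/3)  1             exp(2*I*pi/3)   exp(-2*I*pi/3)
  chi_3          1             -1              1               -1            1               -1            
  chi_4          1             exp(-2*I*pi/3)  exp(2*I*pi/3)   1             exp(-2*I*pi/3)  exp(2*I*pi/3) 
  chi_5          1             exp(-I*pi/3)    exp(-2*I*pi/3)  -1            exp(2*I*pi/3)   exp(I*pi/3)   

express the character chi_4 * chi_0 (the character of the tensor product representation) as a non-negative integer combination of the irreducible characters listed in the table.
chi_4 tensor chi_0 = chi_4 (all other irreducibles have multiplicity 0).

Explanation: The character of a tensor product is the pointwise product (chi_4 * chi_0)(C) = chi_4(C) * chi_0(C):
  {0}: (1)*(1), {1}: (exp(-2*I*pi/3))*(1), {2}: (exp(2*I*pi/3))*(1), {3}: (1)*(1), {4}: (exp(-2*I*pi/3))*(1), {5}: (exp(2*I*pi/3))*(1)
so (chi_4 * chi_0) takes values
  {0} -> 1, {1} -> exp(-2*I*pi/3), {2} -> exp(2*I*pi/3), {3} -> 1, {4} -> exp(-2*I*pi/3), {5} -> exp(2*I*pi/3).
Now take the inner product of this character with each irreducible chi from the table, <chi_4*chi_0, chi> = (1/6) sum_C |C| (chi_4*chi_0)(C) conj(chi(C)):
  <chi_4*chi_0, chi_0> = (1/6)[1*(1)*conj(1) + 1*(exp(-2*I*pi/3))*conj(1) + 1*(exp(2*I*pi/3))*conj(1) + 1*(1)*conj(1) + 1*(exp(-2*I*pi/3))*conj(1) + 1*(exp(2*I*pi/3))*conj(1)]
      = (1/6)[(1) + (exp(-2*I*pi/3)) + (exp(2*I*pi/3)) + (1) + (exp(-2*I*pi/3)) + (exp(2*I*pi/3))] = 0/6 = 0
  <chi_4*chi_0, chi_1> = (1/6)[1*(1)*conj(1) + 1*(exp(-2*I*pi/3))*conj(exp(I*pi/3)) + 1*(exp(2*I*pi/3))*conj(exp(2*I*pi/3)) + 1*(1)*conj(-1) + 1*(exp(-2*I*pi/3))*conj(exp(-2*I*pi/3)) + 1*(exp(2*I*pi/3))*conj(exp(-I*pi/3))]
      = (1/6)[(1) + (-1) + (1) + (-1) + (1) + (-1)] = 0/6 = 0
  <chi_4*chi_0, chi_2> = (1/6)[1*(1)*conj(1) + 1*(exp(-2*I*pi/3))*conj(exp(2*I*pi/3)) + 1*(exp(2*I*pi/3))*conj(exp(-2*I*pi/3)) + 1*(1)*conj(1) + 1*(exp(-2*I*pi/3))*conj(exp(2*I*pi/3)) + 1*(exp(2*I*pi/3))*conj(exp(-2*I*pi/3))]
      = (1/6)[(1) + (exp(2*I*pi/3)) + (exp(-2*I*pi/3)) + (1) + (exp(2*I*pi/3)) + (exp(-2*I*pi/3))] = 0/6 = 0
  <chi_4*chi_0, chi_3> = (1/6)[1*(1)*conj(1) + 1*(exp(-2*I*pi/3))*conj(-1) + 1*(exp(2*I*pi/3))*conj(1) + 1*(1)*conj(-1) + 1*(exp(-2*I*pi/3))*conj(1) + 1*(exp(2*I*pi/3))*conj(-1)]
      = (1/6)[(1) + (-exp(-2*I*pi/3)) + (exp(2*I*pi/3)) + (-1) + (exp(-2*I*pi/3)) + (-exp(2*I*pi/3))] = 0/6 = 0
  <chi_4*chi_0, chi_4> = (1/6)[1*(1)*conj(1) + 1*(exp(-2*I*pi/3))*conj(exp(-2*I*pi/3)) + 1*(exp(2*I*pi/3))*conj(exp(2*I*pi/3)) + 1*(1)*conj(1) + 1*(exp(-2*I*pi/3))*conj(exp(-2*I*pi/3)) + 1*(exp(2*I*pi/3))*conj(exp(2*I*pi/3))]
      = (1/6)[(1) + (1) + (1) + (1) + (1) + (1)] = 6/6 = 1
  <chi_4*chi_0, chi_5> = (1/6)[1*(1)*conj(1) + 1*(exp(-2*I*pi/3))*conj(exp(-I*pi/3)) + 1*(exp(2*I*pi/3))*conj(exp(-2*I*pi/3)) + 1*(1)*conj(-1) + 1*(exp(-2*I*pi/3))*conj(exp(2*I*pi/3)) + 1*(exp(2*I*pi/3))*conj(exp(I*pi/3))]
      = (1/6)[(1) + (exp(-I*pi/3)) + (exp(-2*I*pi/3)) + (-1) + (exp(2*I*pi/3)) + (exp(I*pi/3))] = 0/6 = 0
(Exp terms are combined using exp(i*s)*conj(exp(i*t)) = exp(i*(s-t)), and sums of them are collapsed using the identity that for every m > 1 the m distinct m-th roots of unity sum to 0, e.g. 1 + exp(2*I*pi/3) + exp(-2*I*pi/3) = 0.)
Hence the multiplicities are chi_4: 1. Dimension check: dim(chi_4)*dim(chi_0) = 1*1 = 1 and sum (mult * dim) = 1*1 = 1.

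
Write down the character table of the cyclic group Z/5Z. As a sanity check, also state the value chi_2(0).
Character table of Z/5Z (irreps indexed chi_0,...,chi_4 with chi_k(m) = zeta_5^(k*m), zeta_5 = exp(2*pi*i/5)):
  irrep \ class  {0} (size 1)  {1} (size 1)    {2} (size 1)    {3} (size 1)    {4} (size 1)  
  chi_0          1             1               1               1               1             
  chi_1          1             exp(2*I*pi/5)   exp(4*I*pi/5)   exp(-4*I*pi/5)  exp(-2*I*pi/5)
  chi_2          1             exp(4*I*pi/5)   exp(-2*I*pi/5)  exp(2*I*pi/5)   exp(-4*I*pi/5)
  chi_3          1             exp(-4*I*pi/5)  exp(2*I*pi/5)   exp(-2*I*pi/5)  exp(4*I*pi/5) 
  chi_4          1             exp(-2*I*pi/5)  exp(-4*I*pi/5)  exp(4*I*pi/5)   exp(2*I*pi/5) 

Spot check: chi_2(0) = zeta_5^(2*0) = zeta_5^0 = 1.

Justification: Z/5Z is abelian, so all 5 irreducible complex representations are 1-dimensional. They are given by chi_k(m) = zeta_5^(k*m) for k = 0,...,4. Row orthogonality: sum_m chi_k(m) conj(chi_l(m)) = 5 * [k = l].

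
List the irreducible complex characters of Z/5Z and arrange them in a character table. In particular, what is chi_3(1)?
Character table of Z/5Z (irreps indexed chi_0,...,chi_4 with chi_k(m) = zeta_5^(k*m), zeta_5 = exp(2*pi*i/5)):
  irrep \ class  {0} (size 1)  {1} (size 1)    {2} (size 1)    {3} (size 1)    {4} (size 1)  
  chi_0          1             1               1               1               1             
  chi_1          1             exp(2*I*pi/5)   exp(4*I*pi/5)   exp(-4*I*pi/5)  exp(-2*I*pi/5)
  chi_2          1             exp(4*I*pi/5)   exp(-2*I*pi/5)  exp(2*I*pi/5)   exp(-4*I*pi/5)
  chi_3          1             exp(-4*I*pi/5)  exp(2*I*pi/5)   exp(-2*I*pi/5)  exp(4*I*pi/5) 
  chi_4          1             exp(-2*I*pi/5)  exp(-4*I*pi/5)  exp(4*I*pi/5)   exp(2*I*pi/5) 

Spot check: chi_3(1) = zeta_5^(3*1) = zeta_5^3 = exp(-4*I*pi/5).

Reasoning: Z/5Z is abelian, so all 5 irreducible complex representations are 1-dimensional. They are given by chi_k(m) = zeta_5^(k*m) for k = 0,...,4. Row orthogonality: sum_m chi_k(m) conj(chi_l(m)) = 5 * [k = l].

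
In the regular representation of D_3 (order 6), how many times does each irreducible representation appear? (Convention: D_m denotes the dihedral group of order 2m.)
Each irreducible V_i of dimension d_i appears with multiplicity d_i, i.e. rho_reg = (direct sum over all irreducibles V_i) d_i V_i. The irreducible dimensions for D_3 are 1, 1, 2: 2 irreducibles of dimension 1, each with multiplicity 1; 1 irreducible of dimension 2, with multiplicity 2. Total dimension 2*1*1 + 1*2*2 = 6 = |G|.

Working: General theorem: in the regular representation of a finite group G, each irreducible appears with multiplicity equal to its dimension. Check: dim(rho_reg) = sum d_i^2 = 1 + 1 + 4 = 6 = |G|.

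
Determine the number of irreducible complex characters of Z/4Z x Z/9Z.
36

Argument: The number of irreducible complex representations of a finite group equals its number of conjugacy classes. Z/4Z x Z/9Z is abelian of order 36, so every element is its own conjugacy class: 36 classes, so Z/4Z x Z/9Z (order 36) has exactly 36 irreducible complex representations.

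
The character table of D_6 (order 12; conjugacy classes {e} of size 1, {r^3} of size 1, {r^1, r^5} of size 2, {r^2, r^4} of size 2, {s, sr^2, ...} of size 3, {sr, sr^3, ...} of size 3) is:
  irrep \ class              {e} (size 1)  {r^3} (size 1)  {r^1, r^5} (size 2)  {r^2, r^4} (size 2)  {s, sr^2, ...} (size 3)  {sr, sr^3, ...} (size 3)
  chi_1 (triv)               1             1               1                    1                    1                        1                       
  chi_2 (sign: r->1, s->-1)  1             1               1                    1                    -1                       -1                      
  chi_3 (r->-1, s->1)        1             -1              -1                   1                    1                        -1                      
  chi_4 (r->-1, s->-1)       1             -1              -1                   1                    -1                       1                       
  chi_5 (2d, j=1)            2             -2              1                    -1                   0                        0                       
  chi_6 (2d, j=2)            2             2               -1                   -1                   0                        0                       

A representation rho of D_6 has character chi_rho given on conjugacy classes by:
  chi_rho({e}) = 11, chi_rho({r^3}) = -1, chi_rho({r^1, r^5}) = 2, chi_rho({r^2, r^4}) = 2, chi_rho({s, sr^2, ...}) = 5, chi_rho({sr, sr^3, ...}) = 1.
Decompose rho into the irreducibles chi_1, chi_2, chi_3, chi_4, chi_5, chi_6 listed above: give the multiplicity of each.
Multiplicities: chi_1: 3, chi_2: 0, chi_3: 2, chi_4: 0, chi_5: 2, chi_6: 1.

Explanation: Use <chi_rho, chi> = (1/|G|) sum_C |C| * chi_rho(C) * conj(chi(C)) with |G| = 12 for each irreducible chi in the table:
  <chi_rho, chi_1> = (1/12)[1*(11)*conj(1) + 1*(-1)*conj(1) + 2*(2)*conj(1) + 2*(2)*conj(1) + 3*(5)*conj(1) + 3*(1)*conj(1)]
      = (1/12)[(11) + (-1) + (4) + (4) + (15) + (3)] = 36/12 = 3
  <chi_rho, chi_2> = (1/12)[1*(11)*conj(1) + 1*(-1)*conj(1) + 2*(2)*conj(1) + 2*(2)*conj(1) + 3*(5)*conj(-1) + 3*(1)*conj(-1)]
      = (1/12)[(11) + (-1) + (4) + (4) + (-15) + (-3)] = 0/12 = 0
  <chi_rho, chi_3> = (1/12)[1*(11)*conj(1) + 1*(-1)*conj(-1) + 2*(2)*conj(-1) + 2*(2)*conj(1) + 3*(5)*conj(1) + 3*(1)*conj(-1)]
      = (1/12)[(11) + (1) + (-4) + (4) + (15) + (-3)] = 24/12 = 2
  <chi_rho, chi_4> = (1/12)[1*(11)*conj(1) + 1*(-1)*conj(-1) + 2*(2)*conj(-1) + 2*(2)*conj(1) + 3*(5)*conj(-1) + 3*(1)*conj(1)]
      = (1/12)[(11) + (1) + (-4) + (4) + (-15) + (3)] = 0/12 = 0
  <chi_rho, chi_5> = (1/12)[1*(11)*conj(2) + 1*(-1)*conj(-2) + 2*(2)*conj(1) + 2*(2)*conj(-1) + 3*(5)*conj(0) + 3*(1)*conj(0)]
      = (1/12)[(22) + (2) + (4) + (-4) + (0) + (0)] = 24/12 = 2
  <chi_rho, chi_6> = (1/12)[1*(11)*conj(2) + 1*(-1)*conj(2) + 2*(2)*conj(-1) + 2*(2)*conj(-1) + 3*(5)*conj(0) + 3*(1)*conj(0)]
      = (1/12)[(22) + (-2) + (-4) + (-4) + (0) + (0)] = 12/12 = 1
Dimension check: dim(rho) = sum (mult * dim) = 3*1 + 0*1 + 2*1 + 0*1 + 2*2 + 1*2 = 11 = chi_rho(e) = 11.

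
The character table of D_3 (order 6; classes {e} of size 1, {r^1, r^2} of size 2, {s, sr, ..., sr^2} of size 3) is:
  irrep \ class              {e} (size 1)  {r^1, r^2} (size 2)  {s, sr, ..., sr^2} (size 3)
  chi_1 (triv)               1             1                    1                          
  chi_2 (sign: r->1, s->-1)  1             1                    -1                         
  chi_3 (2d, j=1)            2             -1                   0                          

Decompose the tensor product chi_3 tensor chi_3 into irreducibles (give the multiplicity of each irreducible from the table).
chi_3 tensor chi_3 = chi_1 + chi_2 + chi_3 (all other irreducibles have multiplicity 0).

Argument: The character of a tensor product is the pointwise product (chi_3 * chi_3)(C) = chi_3(C) * chi_3(C):
  {e}: (2)*(2), {r^1, r^2}: (-1)*(-1), {s, sr, ..., sr^2}: (0)*(0)
so (chi_3 * chi_3) takes values
  {e} -> 4, {r^1, r^2} -> 1, {s, sr, ..., sr^2} -> 0.
Now take the inner product of this character with each irreducible chi from the table, <chi_3*chi_3, chi> = (1/6) sum_C |C| (chi_3*chi_3)(C) conj(chi(C)):
  <chi_3*chi_3, chi_1> = (1/6)[1*(4)*conj(1) + 2*(1)*conj(1) + 3*(0)*conj(1)]
      = (1/6)[(4) + (2) + (0)] = 6/6 = 1
  <chi_3*chi_3, chi_2> = (1/6)[1*(4)*conj(1) + 2*(1)*conj(1) + 3*(0)*conj(-1)]
      = (1/6)[(4) + (2) + (0)] = 6/6 = 1
  <chi_3*chi_3, chi_3> = (1/6)[1*(4)*conj(2) + 2*(1)*conj(-1) + 3*(0)*conj(0)]
      = (1/6)[(8) + (-2) + (0)] = 6/6 = 1
Hence the multiplicities are chi_1: 1, chi_2: 1, chi_3: 1. Dimension check: dim(chi_3)*dim(chi_3) = 2*2 = 4 and sum (mult * dim) = 1*1 + 1*1 + 1*2 = 4.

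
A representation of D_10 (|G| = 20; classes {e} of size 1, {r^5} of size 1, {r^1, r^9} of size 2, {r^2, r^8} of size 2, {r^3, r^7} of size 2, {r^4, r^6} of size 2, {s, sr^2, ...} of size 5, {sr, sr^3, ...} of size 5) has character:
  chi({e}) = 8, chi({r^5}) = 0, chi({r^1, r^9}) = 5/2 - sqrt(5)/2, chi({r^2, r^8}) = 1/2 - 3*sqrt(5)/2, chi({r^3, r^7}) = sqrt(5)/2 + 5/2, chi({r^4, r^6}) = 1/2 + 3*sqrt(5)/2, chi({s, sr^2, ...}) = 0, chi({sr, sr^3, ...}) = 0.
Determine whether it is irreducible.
Not irreducible (reducible): <chi, chi> = 7 > 1.

Reasoning: <chi, chi> = (1/|G|) sum_C |C| * |chi(C)|^2 = (1/20)[1*|8|^2 + 1*|0|^2 + 2*|5/2 - sqrt(5)/2|^2 + 2*|1/2 - 3*sqrt(5)/2|^2 + 2*|sqrt(5)/2 + 5/2|^2 + 2*|1/2 + 3*sqrt(5)/2|^2 + 5*|0|^2 + 5*|0|^2]
  = (1/20)[(64) + (0) + (15 - 5*sqrt(5)) + (23 - 3*sqrt(5)) + (5*sqrt(5) + 15) + (3*sqrt(5) + 23) + (0) + (0)] = 140/20 = 7.
A character is irreducible iff <chi, chi> = 1, so this representation is reducible.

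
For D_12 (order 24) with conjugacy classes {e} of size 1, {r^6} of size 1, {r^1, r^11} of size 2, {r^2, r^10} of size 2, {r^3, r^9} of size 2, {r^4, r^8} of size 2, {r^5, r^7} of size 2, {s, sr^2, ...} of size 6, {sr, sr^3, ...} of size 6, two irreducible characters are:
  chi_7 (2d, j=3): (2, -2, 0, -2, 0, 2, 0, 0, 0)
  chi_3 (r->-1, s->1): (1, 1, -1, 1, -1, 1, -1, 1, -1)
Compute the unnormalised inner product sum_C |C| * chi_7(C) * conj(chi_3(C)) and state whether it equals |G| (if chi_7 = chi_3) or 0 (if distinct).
Sum = 0; so <chi_7, chi_3> = 0 (distinct irreducibles are orthogonal).

Argument: Compute term by term over conjugacy classes (|C| * chi_7(C) * conj(chi_3(C))):
  1*(2)*conj(1) + 1*(-2)*conj(1) + 2*(0)*conj(-1) + 2*(-2)*conj(1) + 2*(0)*conj(-1) + 2*(2)*conj(1) + 2*(0)*conj(-1) + 6*(0)*conj(1) + 6*(0)*conj(-1)
  = (2) + (-2) + (0) + (-4) + (0) + (4) + (0) + (0) + (0)
  = 0.
Dividing by |G| = 24 gives 0/24 = 0, matching the row-orthogonality relation <chi_7, chi_3> = [chi_7 = chi_3].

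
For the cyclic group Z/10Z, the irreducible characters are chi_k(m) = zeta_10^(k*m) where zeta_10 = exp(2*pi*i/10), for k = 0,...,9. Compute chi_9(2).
chi_9(2) = zeta_10^18 = exp(-2*I*pi/5)

Why: chi_9(2) = zeta_10^(9*2) = zeta_10^18. Since zeta_10^10 = 1, this equals zeta_10^8 = exp(2*pi*i*8/10) = exp(-2*I*pi/5).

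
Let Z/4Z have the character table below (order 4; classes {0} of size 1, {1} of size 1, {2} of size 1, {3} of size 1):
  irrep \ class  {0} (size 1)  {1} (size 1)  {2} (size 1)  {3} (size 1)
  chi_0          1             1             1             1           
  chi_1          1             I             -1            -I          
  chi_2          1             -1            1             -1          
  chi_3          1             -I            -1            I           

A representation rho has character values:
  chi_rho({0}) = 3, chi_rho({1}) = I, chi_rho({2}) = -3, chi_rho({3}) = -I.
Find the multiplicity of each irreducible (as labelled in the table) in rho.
Multiplicities: chi_0: 0, chi_1: 2, chi_2: 0, chi_3: 1.

Reasoning: Use <chi_rho, chi> = (1/|G|) sum_C |C| * chi_rho(C) * conj(chi(C)) with |G| = 4 for each irreducible chi in the table:
  <chi_rho, chi_0> = (1/4)[1*(3)*conj(1) + 1*(I)*conj(1) + 1*(-3)*conj(1) + 1*(-I)*conj(1)]
      = (1/4)[(3) + (I) + (-3) + (-I)] = 0/4 = 0
  <chi_rho, chi_1> = (1/4)[1*(3)*conj(1) + 1*(I)*conj(I) + 1*(-3)*conj(-1) + 1*(-I)*conj(-I)]
      = (1/4)[(3) + (1) + (3) + (1)] = 8/4 = 2
  <chi_rho, chi_2> = (1/4)[1*(3)*conj(1) + 1*(I)*conj(-1) + 1*(-3)*conj(1) + 1*(-I)*conj(-1)]
      = (1/4)[(3) + (-I) + (-3) + (I)] = 0/4 = 0
  <chi_rho, chi_3> = (1/4)[1*(3)*conj(1) + 1*(I)*conj(-I) + 1*(-3)*conj(-1) + 1*(-I)*conj(I)]
      = (1/4)[(3) + (-1) + (3) + (-1)] = 4/4 = 1
(Exp terms are combined using exp(i*s)*conj(exp(i*t)) = exp(i*(s-t)), and sums of them are collapsed using the identity that for every m > 1 the m distinct m-th roots of unity sum to 0, e.g. 1 + exp(2*I*pi/3) + exp(-2*I*pi/3) = 0.)
Dimension check: dim(rho) = sum (mult * dim) = 0*1 + 2*1 + 0*1 + 1*1 = 3 = chi_rho(e) = 3.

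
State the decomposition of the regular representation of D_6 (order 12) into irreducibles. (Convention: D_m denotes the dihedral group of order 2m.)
Each irreducible V_i of dimension d_i appears with multiplicity d_i, i.e. rho_reg = (direct sum over all irreducibles V_i) d_i V_i. The irreducible dimensions for D_6 are 1, 1, 1, 1, 2, 2: 4 irreducibles of dimension 1, each with multiplicity 1; 2 irreducibles of dimension 2, each with multiplicity 2. Total dimension 4*1*1 + 2*2*2 = 12 = |G|.

Argument: General theorem: in the regular representation of a finite group G, each irreducible appears with multiplicity equal to its dimension. Check: dim(rho_reg) = sum d_i^2 = 1 + 1 + 1 + 1 + 4 + 4 = 12 = |G|.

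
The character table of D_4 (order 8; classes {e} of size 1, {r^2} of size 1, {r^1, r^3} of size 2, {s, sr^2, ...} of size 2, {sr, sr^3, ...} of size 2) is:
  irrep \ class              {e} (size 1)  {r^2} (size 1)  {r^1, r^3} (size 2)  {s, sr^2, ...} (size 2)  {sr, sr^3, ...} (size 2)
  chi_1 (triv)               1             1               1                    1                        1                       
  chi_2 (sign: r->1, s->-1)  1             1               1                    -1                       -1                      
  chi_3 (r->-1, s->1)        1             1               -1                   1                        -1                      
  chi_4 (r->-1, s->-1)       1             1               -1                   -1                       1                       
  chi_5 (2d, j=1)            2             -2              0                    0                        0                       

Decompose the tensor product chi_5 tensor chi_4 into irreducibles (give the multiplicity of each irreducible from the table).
chi_5 tensor chi_4 = chi_5 (all other irreducibles have multiplicity 0).

The character of a tensor product is the pointwise product (chi_5 * chi_4)(C) = chi_5(C) * chi_4(C):
  {e}: (2)*(1), {r^2}: (-2)*(1), {r^1, r^3}: (0)*(-1), {s, sr^2, ...}: (0)*(-1), {sr, sr^3, ...}: (0)*(1)
so (chi_5 * chi_4) takes values
  {e} -> 2, {r^2} -> -2, {r^1, r^3} -> 0, {s, sr^2, ...} -> 0, {sr, sr^3, ...} -> 0.
Now take the inner product of this character with each irreducible chi from the table, <chi_5*chi_4, chi> = (1/8) sum_C |C| (chi_5*chi_4)(C) conj(chi(C)):
  <chi_5*chi_4, chi_1> = (1/8)[1*(2)*conj(1) + 1*(-2)*conj(1) + 2*(0)*conj(1) + 2*(0)*conj(1) + 2*(0)*conj(1)]
      = (1/8)[(2) + (-2) + (0) + (0) + (0)] = 0/8 = 0
  <chi_5*chi_4, chi_2> = (1/8)[1*(2)*conj(1) + 1*(-2)*conj(1) + 2*(0)*conj(1) + 2*(0)*conj(-1) + 2*(0)*conj(-1)]
      = (1/8)[(2) + (-2) + (0) + (0) + (0)] = 0/8 = 0
  <chi_5*chi_4, chi_3> = (1/8)[1*(2)*conj(1) + 1*(-2)*conj(1) + 2*(0)*conj(-1) + 2*(0)*conj(1) + 2*(0)*conj(-1)]
      = (1/8)[(2) + (-2) + (0) + (0) + (0)] = 0/8 = 0
  <chi_5*chi_4, chi_4> = (1/8)[1*(2)*conj(1) + 1*(-2)*conj(1) + 2*(0)*conj(-1) + 2*(0)*conj(-1) + 2*(0)*conj(1)]
      = (1/8)[(2) + (-2) + (0) + (0) + (0)] = 0/8 = 0
  <chi_5*chi_4, chi_5> = (1/8)[1*(2)*conj(2) + 1*(-2)*conj(-2) + 2*(0)*conj(0) + 2*(0)*conj(0) + 2*(0)*conj(0)]
      = (1/8)[(4) + (4) + (0) + (0) + (0)] = 8/8 = 1
Hence the multiplicities are chi_5: 1. Dimension check: dim(chi_5)*dim(chi_4) = 2*1 = 2 and sum (mult * dim) = 1*2 = 2.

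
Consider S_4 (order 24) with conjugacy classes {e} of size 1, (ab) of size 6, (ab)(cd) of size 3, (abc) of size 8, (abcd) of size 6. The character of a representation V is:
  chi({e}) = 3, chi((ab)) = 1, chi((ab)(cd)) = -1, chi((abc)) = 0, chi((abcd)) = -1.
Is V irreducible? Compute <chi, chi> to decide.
Irreducible: <chi, chi> = 1.

Derivation: <chi, chi> = (1/|G|) sum_C |C| * |chi(C)|^2 = (1/24)[1*|3|^2 + 6*|1|^2 + 3*|-1|^2 + 8*|0|^2 + 6*|-1|^2]
  = (1/24)[(9) + (6) + (3) + (0) + (6)] = 24/24 = 1.
A character is irreducible iff <chi, chi> = 1, so this representation is irreducible.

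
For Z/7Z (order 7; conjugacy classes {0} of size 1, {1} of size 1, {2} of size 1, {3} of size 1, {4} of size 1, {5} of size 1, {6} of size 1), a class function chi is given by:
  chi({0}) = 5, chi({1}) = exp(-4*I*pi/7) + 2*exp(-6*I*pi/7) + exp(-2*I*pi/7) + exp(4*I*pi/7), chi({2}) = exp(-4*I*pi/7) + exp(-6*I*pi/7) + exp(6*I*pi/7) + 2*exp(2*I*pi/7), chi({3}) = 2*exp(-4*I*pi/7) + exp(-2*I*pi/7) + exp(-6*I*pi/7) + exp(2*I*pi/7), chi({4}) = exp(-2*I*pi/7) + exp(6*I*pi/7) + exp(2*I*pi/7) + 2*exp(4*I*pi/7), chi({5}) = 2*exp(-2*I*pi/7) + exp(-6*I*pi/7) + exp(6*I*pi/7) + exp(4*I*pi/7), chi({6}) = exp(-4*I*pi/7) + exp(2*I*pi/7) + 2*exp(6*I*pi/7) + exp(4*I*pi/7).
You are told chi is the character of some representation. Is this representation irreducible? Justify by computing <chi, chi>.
Not irreducible (reducible): <chi, chi> = 7 > 1.

Explanation: <chi, chi> = (1/|G|) sum_C |C| * |chi(C)|^2 = (1/7)[1*|5|^2 + 1*|exp(-4*I*pi/7) + 2*exp(-6*I*pi/7) + exp(-2*I*pi/7) + exp(4*I*pi/7)|^2 + 1*|exp(-4*I*pi/7) + exp(-6*I*pi/7) + exp(6*I*pi/7) + 2*exp(2*I*pi/7)|^2 + 1*|2*exp(-4*I*pi/7) + exp(-2*I*pi/7) + exp(-6*I*pi/7) + exp(2*I*pi/7)|^2 + 1*|exp(-2*I*pi/7) + exp(6*I*pi/7) + exp(2*I*pi/7) + 2*exp(4*I*pi/7)|^2 + 1*|2*exp(-2*I*pi/7) + exp(-6*I*pi/7) + exp(6*I*pi/7) + exp(4*I*pi/7)|^2 + 1*|exp(-4*I*pi/7) + exp(2*I*pi/7) + 2*exp(6*I*pi/7) + exp(4*I*pi/7)|^2]
  = (1/7)[(25) + (7 + 4*exp(-4*I*pi/7) + 3*exp(-2*I*pi/7) + 2*exp(-6*I*pi/7) + 2*exp(6*I*pi/7) + 3*exp(2*I*pi/7) + 4*exp(4*I*pi/7)) + (7 + 3*exp(-4*I*pi/7) + 4*exp(-6*I*pi/7) + 2*exp(-2*I*pi/7) + 2*exp(2*I*pi/7) + 4*exp(6*I*pi/7) + 3*exp(4*I*pi/7)) + (7 + 4*exp(-2*I*pi/7) + 2*exp(-4*I*pi/7) + 3*exp(-6*I*pi/7) + 3*exp(6*I*pi/7) + 2*exp(4*I*pi/7) + 4*exp(2*I*pi/7)) + (7 + 4*exp(-2*I*pi/7) + 2*exp(-4*I*pi/7) + 3*exp(-6*I*pi/7) + 3*exp(6*I*pi/7) + 2*exp(4*I*pi/7) + 4*exp(2*I*pi/7)) + (7 + 3*exp(-4*I*pi/7) + 4*exp(-6*I*pi/7) + 2*exp(-2*I*pi/7) + 2*exp(2*I*pi/7) + 4*exp(6*I*pi/7) + 3*exp(4*I*pi/7)) + (7 + 4*exp(-4*I*pi/7) + 3*exp(-2*I*pi/7) + 2*exp(-6*I*pi/7) + 2*exp(6*I*pi/7) + 3*exp(2*I*pi/7) + 4*exp(4*I*pi/7))] = 49/7 = 7.
(Exp terms are combined using exp(i*s)*conj(exp(i*t)) = exp(i*(s-t)), and sums of them are collapsed using the identity that for every m > 1 the m distinct m-th roots of unity sum to 0, e.g. 1 + exp(2*I*pi/3) + exp(-2*I*pi/3) = 0.)
A character is irreducible iff <chi, chi> = 1, so this representation is reducible.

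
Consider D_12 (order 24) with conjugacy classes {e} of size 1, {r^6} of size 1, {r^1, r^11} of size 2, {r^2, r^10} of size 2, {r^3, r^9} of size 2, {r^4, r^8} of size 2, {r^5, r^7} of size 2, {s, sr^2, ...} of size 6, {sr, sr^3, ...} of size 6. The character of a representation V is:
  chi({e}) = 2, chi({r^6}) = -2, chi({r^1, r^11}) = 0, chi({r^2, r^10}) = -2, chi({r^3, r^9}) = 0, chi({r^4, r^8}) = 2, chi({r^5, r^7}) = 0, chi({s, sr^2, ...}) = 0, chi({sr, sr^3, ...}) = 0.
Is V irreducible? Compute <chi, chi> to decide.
Irreducible: <chi, chi> = 1.

Solution. <chi, chi> = (1/|G|) sum_C |C| * |chi(C)|^2 = (1/24)[1*|2|^2 + 1*|-2|^2 + 2*|0|^2 + 2*|-2|^2 + 2*|0|^2 + 2*|2|^2 + 2*|0|^2 + 6*|0|^2 + 6*|0|^2]
  = (1/24)[(4) + (4) + (0) + (8) + (0) + (8) + (0) + (0) + (0)] = 24/24 = 1.
A character is irreducible iff <chi, chi> = 1, so this representation is irreducible.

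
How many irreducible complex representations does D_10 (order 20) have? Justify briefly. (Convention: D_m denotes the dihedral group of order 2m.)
8

Explanation: The number of irreducible complex representations of a finite group equals its number of conjugacy classes. D_10 has 8 conjugacy classes (n/2 + 3 for n even), so D_10 (order 20) has exactly 8 irreducible complex representations.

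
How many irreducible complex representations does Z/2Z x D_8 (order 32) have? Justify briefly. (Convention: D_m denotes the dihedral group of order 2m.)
14

Why: The number of irreducible complex representations of a finite group equals its number of conjugacy classes. For a direct product, #classes(G x H) = #classes(G) * #classes(H). Z/2Z has 2 classes (abelian), D_8 has 7 classes, so 2 * 7 = 14, so Z/2Z x D_8 (order 32) has exactly 14 irreducible complex representations.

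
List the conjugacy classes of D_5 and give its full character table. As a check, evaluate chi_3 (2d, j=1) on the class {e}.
Conjugacy classes: {e} of size 1, {r^1, r^4} of size 2, {r^2, r^3} of size 2, {s, sr, ..., sr^4} of size 5.
Character table:
  irrep \ class              {e} (size 1)  {r^1, r^4} (size 2)  {r^2, r^3} (size 2)  {s, sr, ..., sr^4} (size 5)
  chi_1 (triv)               1             1                    1                    1                          
  chi_2 (sign: r->1, s->-1)  1             1                    1                    -1                         
  chi_3 (2d, j=1)            2             -1/2 + sqrt(5)/2     -sqrt(5)/2 - 1/2     0                          
  chi_4 (2d, j=2)            2             -sqrt(5)/2 - 1/2     -1/2 + sqrt(5)/2     0                          

Spot check: chi_3 (2d, j=1) on {e} = 2.

Working: D_5 has order 2*5 = 10 with 4 conjugacy classes, hence 4 irreducibles. Sum of squared dims 1 + 1 + 4 + 4 = 10 = |G|. Linear characters come from the abelianisation; the 2-dimensional irreps have character r^k -> 2*cos(2*pi*j*k/5), reflections -> 0.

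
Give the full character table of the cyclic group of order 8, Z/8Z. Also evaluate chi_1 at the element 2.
Character table of Z/8Z (irreps indexed chi_0,...,chi_7 with chi_k(m) = zeta_8^(k*m), zeta_8 = exp(2*pi*i/8)):
  irrep \ class  {0} (size 1)  {1} (size 1)    {2} (size 1)  {3} (size 1)    {4} (size 1)  {5} (size 1)    {6} (size 1)  {7} (size 1)  
  chi_0          1             1               1             1               1             1               1             1             
  chi_1          1             exp(I*pi/4)     I             exp(3*I*pi/4)   -1            exp(-3*I*pi/4)  -I            exp(-I*pi/4)  
  chi_2          1             I               -1            -I              1             I               -1            -I            
  chi_3          1             exp(3*I*pi/4)   -I            exp(I*pi/4)     -1            exp(-I*pi/4)    I             exp(-3*I*pi/4)
  chi_4          1             -1              1             -1              1             -1              1             -1            
  chi_5          1             exp(-3*I*pi/4)  I             exp(-I*pi/4)    -1            exp(I*pi/4)     -I            exp(3*I*pi/4) 
  chi_6          1             -I              -1            I               1             -I              -1            I             
  chi_7          1             exp(-I*pi/4)    -I            exp(-3*I*pi/4)  -1            exp(3*I*pi/4)   I             exp(I*pi/4)   

Spot check: chi_1(2) = zeta_8^(1*2) = zeta_8^2 = I.

Details: Z/8Z is abelian, so all 8 irreducible complex representations are 1-dimensional. They are given by chi_k(m) = zeta_8^(k*m) for k = 0,...,7. Row orthogonality: sum_m chi_k(m) conj(chi_l(m)) = 8 * [k = l].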